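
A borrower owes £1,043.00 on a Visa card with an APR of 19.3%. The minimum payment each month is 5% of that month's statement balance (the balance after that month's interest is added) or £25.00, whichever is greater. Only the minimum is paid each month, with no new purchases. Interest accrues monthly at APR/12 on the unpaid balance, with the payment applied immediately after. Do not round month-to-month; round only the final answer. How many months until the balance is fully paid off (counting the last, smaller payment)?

Monthly rate r = 19.3%/12 = 1.60833% = 0.0160833.
While 5% of the post-interest balance exceeds £25.00, each month B ← (B·(1+r))·(1 − 0.05), i.e. B shrinks by the factor (1+r)·0.95 = 0.96528.
This holds for months 1–22. Entering month 23 the balance is £479.35; 5% of the post-interest balance is now below £25.00, so the flat £25.00 minimum applies from here.
From month 23 a fixed £25.00 at rate r clears £479.35 in 24 more payments. Total: 22 + 24 = 46 months.

46 months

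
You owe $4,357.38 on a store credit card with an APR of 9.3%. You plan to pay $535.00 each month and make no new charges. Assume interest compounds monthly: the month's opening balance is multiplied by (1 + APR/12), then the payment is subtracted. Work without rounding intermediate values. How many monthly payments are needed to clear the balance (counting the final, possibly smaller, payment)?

Monthly rate r = 9.3%/12 = 0.775% = 0.00775.
Recurrence: B ← B·(1+r) − $535.00.
Month 1: interest $33.77; balance after payment $3,856.15.
Month 2: interest $29.89; balance after payment $3,351.03.
Closed form: n = −ln(1 − rB₀/P)/ln(1+r) = −ln(0.93688)/ln(1.00775) ≈ 8.446, so the balance reaches zero during payment 9.

9 payments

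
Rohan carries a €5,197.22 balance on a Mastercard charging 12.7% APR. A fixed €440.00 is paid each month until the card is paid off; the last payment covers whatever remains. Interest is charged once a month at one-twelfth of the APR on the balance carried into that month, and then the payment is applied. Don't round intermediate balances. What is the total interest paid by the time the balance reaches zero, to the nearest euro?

€385

Monthly rate r = 12.7%/12 = 1.05833% = 0.0105833.
Payoff takes n = ⌈−ln(1 − rB₀/P)/ln(1+r)⌉ = ⌈12.685⌉ = 13 payments; the last is €301.79.
Total paid = 12·€440.00 + €301.79 = €5,581.79.
Total interest = total paid − principal = €5,581.79 − €5,197.22 = €384.57.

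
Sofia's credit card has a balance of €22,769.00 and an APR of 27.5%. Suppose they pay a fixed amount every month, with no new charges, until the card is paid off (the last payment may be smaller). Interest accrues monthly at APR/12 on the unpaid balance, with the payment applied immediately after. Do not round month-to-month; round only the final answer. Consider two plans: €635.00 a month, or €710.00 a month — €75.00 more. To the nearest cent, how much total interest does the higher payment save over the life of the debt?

€6,720.83

Monthly rate r = 27.5%/12 = 2.29167% = 0.0229167.
At €635.00/mo: n = ⌈−ln(1 − rB₀/P)/ln(1+r)⌉ = 77 payments (last €67.01); total interest = total paid − €22,769.00 = €25,558.01.
At €710.00/mo: 59 payments (last €426.18); total interest €18,837.18.
Interest saved = €25,558.01 − €18,837.18 = €6,720.83.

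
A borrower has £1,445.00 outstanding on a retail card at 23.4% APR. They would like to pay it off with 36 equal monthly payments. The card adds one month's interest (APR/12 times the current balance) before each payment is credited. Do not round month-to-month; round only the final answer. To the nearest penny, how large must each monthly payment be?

£56.24

Monthly rate r = 23.4%/12 = 1.95% = 0.0195.
Level-payment amortization: P = B₀·r / (1 − (1+r)^(−n)) = 1445.00·0.0195 / (1 − 1.0195^(−36)).
Denominator 1 − (1+r)^(−36) = 0.501046911.
P = 28.1775 / 0.501046911 ≈ 56.24.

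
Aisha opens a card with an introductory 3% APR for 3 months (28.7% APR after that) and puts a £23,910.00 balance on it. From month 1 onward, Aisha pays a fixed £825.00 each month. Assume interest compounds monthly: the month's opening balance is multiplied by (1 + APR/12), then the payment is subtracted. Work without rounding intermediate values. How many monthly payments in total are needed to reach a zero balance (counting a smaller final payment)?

Promo months 1–3 at r₀ = 3%/12 = 0.0025; months 4+ at r₁ = 28.7%/12 = 0.0239167.
After month 3: iterate B ← B·(1+r₀) − £825.00 for 3 months → £21,608.58.
Then at r₁ with £825.00/mo: n₂ = −ln(1 − r₁·B/P)/ln(1+r₁) ≈ 41.66 → 42 more payments.

45 payments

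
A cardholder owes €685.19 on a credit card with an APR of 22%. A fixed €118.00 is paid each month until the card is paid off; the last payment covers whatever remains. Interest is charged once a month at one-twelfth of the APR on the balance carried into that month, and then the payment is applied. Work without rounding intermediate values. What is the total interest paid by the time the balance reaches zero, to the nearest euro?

€46

Monthly rate r = 22%/12 = 1.83333% = 0.0183333.
Payoff takes n = ⌈−ln(1 − rB₀/P)/ln(1+r)⌉ = ⌈6.196⌉ = 7 payments; the last is €23.27.
Total paid = 6·€118.00 + €23.27 = €731.27.
Total interest = total paid − principal = €731.27 − €685.19 = €46.08.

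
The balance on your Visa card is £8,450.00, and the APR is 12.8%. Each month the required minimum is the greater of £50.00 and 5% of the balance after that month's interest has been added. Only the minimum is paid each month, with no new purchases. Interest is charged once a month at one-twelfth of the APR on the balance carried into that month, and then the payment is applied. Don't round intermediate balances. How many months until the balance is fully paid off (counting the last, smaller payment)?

Monthly rate r = 12.8%/12 = 1.06667% = 0.0106667.
While 5% of the post-interest balance exceeds £50.00, each month B ← (B·(1+r))·(1 − 0.05), i.e. B shrinks by the factor (1+r)·0.95 = 0.96013.
This holds for months 1–53. Entering month 54 the balance is £978.20; 5% of the post-interest balance is now below £50.00, so the flat £50.00 minimum applies from here.
From month 54 a fixed £50.00 at rate r clears £978.20 in 23 more payments. Total: 53 + 23 = 76 months.

76 months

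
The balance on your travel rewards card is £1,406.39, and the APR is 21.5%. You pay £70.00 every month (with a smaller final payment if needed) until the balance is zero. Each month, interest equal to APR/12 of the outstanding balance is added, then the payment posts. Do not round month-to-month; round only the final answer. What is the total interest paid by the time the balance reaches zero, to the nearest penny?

£352.70

Monthly rate r = 21.5%/12 = 1.79167% = 0.0179167.
Payoff takes n = ⌈−ln(1 − rB₀/P)/ln(1+r)⌉ = ⌈25.129⌉ = 26 payments; the last is £9.09.
Total paid = 25·£70.00 + £9.09 = £1,759.09.
Total interest = total paid − principal = £1,759.09 − £1,406.39 = £352.70.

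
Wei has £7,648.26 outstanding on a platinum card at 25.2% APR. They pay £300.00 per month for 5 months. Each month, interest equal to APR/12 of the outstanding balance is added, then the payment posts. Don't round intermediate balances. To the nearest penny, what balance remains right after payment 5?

Monthly rate r = 25.2%/12 = 2.1% = 0.021.
Each month: B ← B·(1+r) − £300.00.
Month 1: interest £160.61; balance after payment £7,508.87.
Month 2: interest £157.69; balance after payment £7,366.56.
Month 3: interest £154.70; balance after payment £7,221.26.
Month 4: interest £151.65; balance after payment £7,072.90.
Month 5: interest £148.53; balance after payment £6,921.43.

£6,921.43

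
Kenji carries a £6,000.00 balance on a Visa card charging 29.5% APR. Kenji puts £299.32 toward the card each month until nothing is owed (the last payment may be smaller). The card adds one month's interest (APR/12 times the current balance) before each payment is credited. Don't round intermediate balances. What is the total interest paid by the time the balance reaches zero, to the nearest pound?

£2,366

Monthly rate r = 29.5%/12 = 2.45833% = 0.0245833.
Payoff takes n = ⌈−ln(1 − rB₀/P)/ln(1+r)⌉ = ⌈27.951⌉ = 28 payments; the last is £284.81.
Total paid = 27·£299.32 + £284.81 = £8,366.45.
Total interest = total paid − principal = £8,366.45 − £6,000.00 = £2,366.45.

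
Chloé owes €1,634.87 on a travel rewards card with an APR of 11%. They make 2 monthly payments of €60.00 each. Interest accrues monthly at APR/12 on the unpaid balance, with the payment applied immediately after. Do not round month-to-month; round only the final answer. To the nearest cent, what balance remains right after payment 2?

Monthly rate r = 11%/12 = 0.916667% = 0.00916667.
Each month: B ← B·(1+r) − €60.00.
Month 1: interest €14.99; balance after payment €1,589.86.
Month 2: interest €14.57; balance after payment €1,544.43.

€1,544.43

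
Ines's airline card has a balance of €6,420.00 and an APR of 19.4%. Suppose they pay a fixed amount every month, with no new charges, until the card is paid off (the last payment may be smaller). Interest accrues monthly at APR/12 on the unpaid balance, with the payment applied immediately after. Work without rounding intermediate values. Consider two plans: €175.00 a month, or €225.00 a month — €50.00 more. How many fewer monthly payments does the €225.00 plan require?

Monthly rate r = 19.4%/12 = 1.61667% = 0.0161667.
At €175.00/mo: n = ⌈−ln(1 − rB₀/P)/ln(1+r)⌉ = 57 payments (last €11.65); total interest = total paid − €6,420.00 = €3,391.65.
At €225.00/mo: 39 payments (last €128.89); total interest €2,258.89.
Payments saved = 57 − 39 = 18.

18 fewer payments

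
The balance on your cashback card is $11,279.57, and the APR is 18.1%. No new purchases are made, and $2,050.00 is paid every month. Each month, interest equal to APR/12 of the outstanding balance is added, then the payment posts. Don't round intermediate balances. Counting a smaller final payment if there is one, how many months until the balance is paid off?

Monthly rate r = 18.1%/12 = 1.50833% = 0.0150833.
Recurrence: B ← B·(1+r) − $2,050.00.
Month 1: interest $170.13; balance after payment $9,399.70.
Month 2: interest $141.78; balance after payment $7,491.48.
Month 3: interest $113.00; balance after payment $5,554.48.
Month 4: interest $83.78; balance after payment $3,588.26.
Month 5: interest $54.12; balance after payment $1,592.38.
Month 6: interest $24.02; balance after payment $0.00.

6 payments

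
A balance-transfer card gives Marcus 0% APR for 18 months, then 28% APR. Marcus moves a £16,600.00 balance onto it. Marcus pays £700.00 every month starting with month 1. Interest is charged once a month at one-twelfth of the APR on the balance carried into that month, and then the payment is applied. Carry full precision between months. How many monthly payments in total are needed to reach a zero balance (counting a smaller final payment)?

Promo months 1–18 at r₀ = 0%/12 = 0; months 19+ at r₁ = 28%/12 = 0.0233333.
After month 18 (no interest yet): B = £16,600.00 − 18·£700.00 = £4,000.00.
Then at r₁ with £700.00/mo: n₂ = −ln(1 − r₁·B/P)/ln(1+r₁) ≈ 6.20 → 7 more payments.

25 payments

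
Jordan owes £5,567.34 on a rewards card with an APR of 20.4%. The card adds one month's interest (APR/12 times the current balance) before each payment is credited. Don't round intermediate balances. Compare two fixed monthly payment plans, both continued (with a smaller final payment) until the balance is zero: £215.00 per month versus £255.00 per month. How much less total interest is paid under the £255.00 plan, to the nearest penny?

Monthly rate r = 20.4%/12 = 1.7% = 0.017.
At £215.00/mo: n = ⌈−ln(1 − rB₀/P)/ln(1+r)⌉ = 35 payments (last £90.34); total interest = total paid − £5,567.34 = £1,833.00.
At £255.00/mo: 28 payments (last £132.60); total interest £1,450.26.
Interest saved = £1,833.00 − £1,450.26 = £382.74.

£382.74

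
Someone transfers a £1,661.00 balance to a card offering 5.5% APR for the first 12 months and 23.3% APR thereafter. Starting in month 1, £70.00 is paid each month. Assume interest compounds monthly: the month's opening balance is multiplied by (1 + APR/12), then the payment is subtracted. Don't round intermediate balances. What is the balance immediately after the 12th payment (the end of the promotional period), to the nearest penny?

Promo months 1–12 at r₀ = 5.5%/12 = 0.00458333; months 13+ at r₁ = 23.3%/12 = 0.0194167.
After month 12: iterate B ← B·(1+r₀) − £70.00 for 12 months → £893.19.

£893.19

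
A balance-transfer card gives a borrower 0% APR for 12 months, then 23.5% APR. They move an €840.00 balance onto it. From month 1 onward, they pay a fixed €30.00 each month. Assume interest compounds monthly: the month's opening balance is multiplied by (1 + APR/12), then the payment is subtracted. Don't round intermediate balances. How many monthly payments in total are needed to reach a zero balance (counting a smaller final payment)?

32 months

Promo months 1–12 at r₀ = 0%/12 = 0; months 13+ at r₁ = 23.5%/12 = 0.0195833.
After month 12 (no interest yet): B = €840.00 − 12·€30.00 = €480.00.
Then at r₁ with €30.00/mo: n₂ = −ln(1 − r₁·B/P)/ln(1+r₁) ≈ 19.38 → 20 more payments.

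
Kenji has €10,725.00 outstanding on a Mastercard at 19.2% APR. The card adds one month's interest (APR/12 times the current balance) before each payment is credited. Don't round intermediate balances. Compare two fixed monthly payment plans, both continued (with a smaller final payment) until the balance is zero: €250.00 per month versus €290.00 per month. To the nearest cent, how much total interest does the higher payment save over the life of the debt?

Monthly rate r = 19.2%/12 = 1.6% = 0.016.
At €250.00/mo: n = ⌈−ln(1 − rB₀/P)/ln(1+r)⌉ = 74 payments (last €14.00); total interest = total paid − €10,725.00 = €7,539.00.
At €290.00/mo: 57 payments (last €126.71); total interest €5,641.71.
Interest saved = €7,539.00 − €5,641.71 = €1,897.29.

€1,897.29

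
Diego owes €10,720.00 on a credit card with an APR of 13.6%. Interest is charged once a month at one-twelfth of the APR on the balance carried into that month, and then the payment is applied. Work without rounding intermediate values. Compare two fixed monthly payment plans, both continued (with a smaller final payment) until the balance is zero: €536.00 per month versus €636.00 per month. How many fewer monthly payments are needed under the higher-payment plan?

4 fewer payments

Monthly rate r = 13.6%/12 = 1.13333% = 0.0113333.
At €536.00/mo: n = ⌈−ln(1 − rB₀/P)/ln(1+r)⌉ = 23 payments (last €433.95); total interest = total paid − €10,720.00 = €1,505.95.
At €636.00/mo: 19 payments (last €516.22); total interest €1,244.22.
Payments saved = 23 − 19 = 4.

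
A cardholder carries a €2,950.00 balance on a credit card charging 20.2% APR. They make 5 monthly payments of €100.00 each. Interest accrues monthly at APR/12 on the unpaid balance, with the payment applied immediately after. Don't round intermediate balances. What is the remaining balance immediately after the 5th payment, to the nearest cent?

Monthly rate r = 20.2%/12 = 1.68333% = 0.0168333.
Each month: B ← B·(1+r) − €100.00.
Month 1: interest €49.66; balance after payment €2,899.66.
Month 2: interest €48.81; balance after payment €2,848.47.
Month 3: interest €47.95; balance after payment €2,796.42.
Month 4: interest €47.07; balance after payment €2,743.49.
Month 5: interest €46.18; balance after payment €2,689.67.

€2,689.67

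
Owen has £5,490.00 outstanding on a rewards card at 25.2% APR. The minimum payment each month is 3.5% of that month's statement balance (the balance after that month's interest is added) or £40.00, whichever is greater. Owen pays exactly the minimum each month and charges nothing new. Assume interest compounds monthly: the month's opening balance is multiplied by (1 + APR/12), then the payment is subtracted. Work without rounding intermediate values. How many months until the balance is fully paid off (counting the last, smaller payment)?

Monthly rate r = 25.2%/12 = 2.1% = 0.021.
While 3.5% of the post-interest balance exceeds £40.00, each month B ← (B·(1+r))·(1 − 0.035), i.e. B shrinks by the factor (1+r)·0.965 = 0.98526.
This holds for months 1–108. Entering month 109 the balance is £1,104.85; 3.5% of the post-interest balance is now below £40.00, so the flat £40.00 minimum applies from here.
From month 109 a fixed £40.00 at rate r clears £1,104.85 in 42 more payments. Total: 108 + 42 = 150 months.

150 months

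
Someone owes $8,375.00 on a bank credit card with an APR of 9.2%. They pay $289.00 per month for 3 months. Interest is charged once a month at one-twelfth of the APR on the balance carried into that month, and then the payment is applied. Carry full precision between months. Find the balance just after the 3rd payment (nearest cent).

$7,695.44

Monthly rate r = 9.2%/12 = 0.766667% = 0.00766667.
Each month: B ← B·(1+r) − $289.00.
Month 1: interest $64.21; balance after payment $8,150.21.
Month 2: interest $62.48; balance after payment $7,923.69.
Month 3: interest $60.75; balance after payment $7,695.44.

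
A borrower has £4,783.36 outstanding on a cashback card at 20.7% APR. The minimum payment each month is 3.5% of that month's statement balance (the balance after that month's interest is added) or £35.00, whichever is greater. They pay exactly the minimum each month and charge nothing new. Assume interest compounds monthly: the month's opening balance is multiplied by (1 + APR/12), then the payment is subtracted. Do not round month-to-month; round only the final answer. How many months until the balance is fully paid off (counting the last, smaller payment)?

125 months

Monthly rate r = 20.7%/12 = 1.725% = 0.01725.
While 3.5% of the post-interest balance exceeds £35.00, each month B ← (B·(1+r))·(1 − 0.035), i.e. B shrinks by the factor (1+r)·0.965 = 0.98165.
This holds for months 1–86. Entering month 87 the balance is £972.44; 3.5% of the post-interest balance is now below £35.00, so the flat £35.00 minimum applies from here.
From month 87 a fixed £35.00 at rate r clears £972.44 in 39 more payments. Total: 86 + 39 = 125 months.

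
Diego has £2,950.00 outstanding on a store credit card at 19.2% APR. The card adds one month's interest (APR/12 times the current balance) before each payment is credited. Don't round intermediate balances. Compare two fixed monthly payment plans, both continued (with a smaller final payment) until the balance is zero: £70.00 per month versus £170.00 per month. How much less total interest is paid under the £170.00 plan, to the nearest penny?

Monthly rate r = 19.2%/12 = 1.6% = 0.016.
At £70.00/mo: n = ⌈−ln(1 − rB₀/P)/ln(1+r)⌉ = 71 payments (last £46.87); total interest = total paid − £2,950.00 = £1,996.87.
At £170.00/mo: 21 payments (last £83.60); total interest £533.60.
Interest saved = £1,996.87 − £533.60 = £1,463.27.

£1,463.27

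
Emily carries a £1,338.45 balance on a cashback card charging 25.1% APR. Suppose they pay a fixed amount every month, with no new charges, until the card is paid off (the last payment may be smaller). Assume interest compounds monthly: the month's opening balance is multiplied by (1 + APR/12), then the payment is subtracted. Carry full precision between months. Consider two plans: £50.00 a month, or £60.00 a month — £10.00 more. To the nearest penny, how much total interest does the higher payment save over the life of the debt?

£160.88

Monthly rate r = 25.1%/12 = 2.09167% = 0.0209167.
At £50.00/mo: n = ⌈−ln(1 − rB₀/P)/ln(1+r)⌉ = 40 payments (last £32.63); total interest = total paid − £1,338.45 = £644.18.
At £60.00/mo: 31 payments (last £21.75); total interest £483.30.
Interest saved = £644.18 − £483.30 = £160.88.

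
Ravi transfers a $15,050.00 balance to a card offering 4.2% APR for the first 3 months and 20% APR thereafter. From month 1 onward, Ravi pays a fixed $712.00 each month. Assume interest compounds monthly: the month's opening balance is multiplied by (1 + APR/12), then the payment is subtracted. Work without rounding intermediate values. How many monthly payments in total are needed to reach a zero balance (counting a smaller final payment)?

26 months

Promo months 1–3 at r₀ = 4.2%/12 = 0.0035; months 4+ at r₁ = 20%/12 = 0.0166667.
After month 3: iterate B ← B·(1+r₀) − $712.00 for 3 months → $13,065.09.
Then at r₁ with $712.00/mo: n₂ = −ln(1 − r₁·B/P)/ln(1+r₁) ≈ 22.08 → 23 more payments.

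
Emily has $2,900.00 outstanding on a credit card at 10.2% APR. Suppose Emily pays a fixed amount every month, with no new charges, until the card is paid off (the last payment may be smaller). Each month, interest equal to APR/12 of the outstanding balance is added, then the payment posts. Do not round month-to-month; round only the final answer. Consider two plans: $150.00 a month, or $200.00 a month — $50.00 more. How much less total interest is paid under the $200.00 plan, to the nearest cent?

Monthly rate r = 10.2%/12 = 0.85% = 0.0085.
At $150.00/mo: n = ⌈−ln(1 − rB₀/P)/ln(1+r)⌉ = 22 payments (last $31.65); total interest = total paid − $2,900.00 = $281.65.
At $200.00/mo: 16 payments (last $108.25); total interest $208.25.
Interest saved = $281.65 − $208.25 = $73.40.

$73.40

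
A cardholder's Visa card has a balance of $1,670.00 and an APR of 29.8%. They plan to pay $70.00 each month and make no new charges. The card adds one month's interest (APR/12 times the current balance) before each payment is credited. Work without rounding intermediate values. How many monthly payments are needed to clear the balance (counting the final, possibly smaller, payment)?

37 months

Monthly rate r = 29.8%/12 = 2.48333% = 0.0248333.
Recurrence: B ← B·(1+r) − $70.00.
Month 1: interest $41.47; balance after payment $1,641.47.
Month 2: interest $40.76; balance after payment $1,612.23.
Closed form: n = −ln(1 − rB₀/P)/ln(1+r) = −ln(0.40755)/ln(1.02483) ≈ 36.592, so the balance reaches zero during payment 37.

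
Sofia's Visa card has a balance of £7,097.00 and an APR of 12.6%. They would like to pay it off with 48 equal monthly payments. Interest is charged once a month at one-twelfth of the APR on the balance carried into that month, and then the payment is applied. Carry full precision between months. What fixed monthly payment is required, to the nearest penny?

Monthly rate r = 12.6%/12 = 1.05% = 0.0105.
Level-payment amortization: P = B₀·r / (1 − (1+r)^(−n)) = 7097.00·0.0105 / (1 − 1.0105^(−48)).
Denominator 1 − (1+r)^(−48) = 0.394301158.
P = 74.5185 / 0.394301158 ≈ 188.99.

£188.99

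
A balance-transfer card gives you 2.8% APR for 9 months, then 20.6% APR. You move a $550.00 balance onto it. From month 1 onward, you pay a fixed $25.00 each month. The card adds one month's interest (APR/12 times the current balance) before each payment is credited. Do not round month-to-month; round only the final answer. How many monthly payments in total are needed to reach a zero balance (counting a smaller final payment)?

25 payments

Promo months 1–9 at r₀ = 2.8%/12 = 0.00233333; months 10+ at r₁ = 20.6%/12 = 0.0171667.
After month 9: iterate B ← B·(1+r₀) − $25.00 for 9 months → $334.55.
Then at r₁ with $25.00/mo: n₂ = −ln(1 − r₁·B/P)/ln(1+r₁) ≈ 15.33 → 16 more payments.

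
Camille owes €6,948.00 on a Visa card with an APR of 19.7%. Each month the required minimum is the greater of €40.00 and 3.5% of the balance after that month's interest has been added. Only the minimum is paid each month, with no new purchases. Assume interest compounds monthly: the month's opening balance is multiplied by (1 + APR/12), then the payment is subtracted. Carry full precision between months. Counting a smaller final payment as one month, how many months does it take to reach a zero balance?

133 months

Monthly rate r = 19.7%/12 = 1.64167% = 0.0164167.
While 3.5% of the post-interest balance exceeds €40.00, each month B ← (B·(1+r))·(1 − 0.035), i.e. B shrinks by the factor (1+r)·0.965 = 0.98084.
This holds for months 1–95. Entering month 96 the balance is €1,106.05; 3.5% of the post-interest balance is now below €40.00, so the flat €40.00 minimum applies from here.
From month 96 a fixed €40.00 at rate r clears €1,106.05 in 38 more payments. Total: 95 + 38 = 133 months.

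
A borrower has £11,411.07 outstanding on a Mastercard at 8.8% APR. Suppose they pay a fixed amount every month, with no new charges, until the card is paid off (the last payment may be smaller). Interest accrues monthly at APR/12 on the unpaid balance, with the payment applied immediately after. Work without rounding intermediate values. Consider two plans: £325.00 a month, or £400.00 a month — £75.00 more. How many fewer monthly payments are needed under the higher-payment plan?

Monthly rate r = 8.8%/12 = 0.733333% = 0.00733333.
At £325.00/mo: n = ⌈−ln(1 − rB₀/P)/ln(1+r)⌉ = 41 payments (last £242.34); total interest = total paid − £11,411.07 = £1,831.27.
At £400.00/mo: 33 payments (last £49.62); total interest £1,438.55.
Payments saved = 41 − 33 = 8.

8 fewer payments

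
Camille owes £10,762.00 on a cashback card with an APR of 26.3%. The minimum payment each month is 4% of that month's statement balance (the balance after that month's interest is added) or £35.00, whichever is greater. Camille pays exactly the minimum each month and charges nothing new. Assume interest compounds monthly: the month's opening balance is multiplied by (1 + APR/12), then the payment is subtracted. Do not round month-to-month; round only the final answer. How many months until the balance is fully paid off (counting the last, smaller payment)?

Monthly rate r = 26.3%/12 = 2.19167% = 0.0219167.
While 4% of the post-interest balance exceeds £35.00, each month B ← (B·(1+r))·(1 − 0.04), i.e. B shrinks by the factor (1+r)·0.96 = 0.98104.
This holds for months 1–133. Entering month 134 the balance is £843.77; 4% of the post-interest balance is now below £35.00, so the flat £35.00 minimum applies from here.
From month 134 a fixed £35.00 at rate r clears £843.77 in 35 more payments. Total: 133 + 35 = 168 months.

168 months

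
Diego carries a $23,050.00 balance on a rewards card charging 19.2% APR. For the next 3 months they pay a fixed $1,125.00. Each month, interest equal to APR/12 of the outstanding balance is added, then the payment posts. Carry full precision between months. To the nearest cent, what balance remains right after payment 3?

$20,744.91

Monthly rate r = 19.2%/12 = 1.6% = 0.016.
Each month: B ← B·(1+r) − $1,125.00.
Month 1: interest $368.80; balance after payment $22,293.80.
Month 2: interest $356.70; balance after payment $21,525.50.
Month 3: interest $344.41; balance after payment $20,744.91.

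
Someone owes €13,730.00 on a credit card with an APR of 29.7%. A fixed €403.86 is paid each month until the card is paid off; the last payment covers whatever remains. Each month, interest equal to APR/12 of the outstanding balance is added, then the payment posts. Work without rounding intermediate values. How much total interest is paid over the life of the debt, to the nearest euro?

€16,691

Monthly rate r = 29.7%/12 = 2.475% = 0.02475.
Payoff takes n = ⌈−ln(1 − rB₀/P)/ln(1+r)⌉ = ⌈75.322⌉ = 76 payments; the last is €131.09.
Total paid = 75·€403.86 + €131.09 = €30,420.59.
Total interest = total paid − principal = €30,420.59 − €13,730.00 = €16,690.59.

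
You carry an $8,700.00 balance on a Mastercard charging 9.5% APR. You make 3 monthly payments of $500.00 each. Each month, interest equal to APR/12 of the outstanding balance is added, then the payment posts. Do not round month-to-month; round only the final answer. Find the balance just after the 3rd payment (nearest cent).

$7,396.36

Monthly rate r = 9.5%/12 = 0.791667% = 0.00791667.
Each month: B ← B·(1+r) − $500.00.
Month 1: interest $68.88; balance after payment $8,268.88.
Month 2: interest $65.46; balance after payment $7,834.34.
Month 3: interest $62.02; balance after payment $7,396.36.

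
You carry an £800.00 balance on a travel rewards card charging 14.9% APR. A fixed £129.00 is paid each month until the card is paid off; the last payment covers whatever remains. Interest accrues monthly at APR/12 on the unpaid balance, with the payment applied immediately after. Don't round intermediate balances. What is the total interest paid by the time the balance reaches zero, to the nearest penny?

Monthly rate r = 14.9%/12 = 1.24167% = 0.0124167.
Payoff takes n = ⌈−ln(1 − rB₀/P)/ln(1+r)⌉ = ⌈6.493⌉ = 7 payments; the last is £63.84.
Total paid = 6·£129.00 + £63.84 = £837.84.
Total interest = total paid − principal = £837.84 − £800.00 = £37.84.

£37.84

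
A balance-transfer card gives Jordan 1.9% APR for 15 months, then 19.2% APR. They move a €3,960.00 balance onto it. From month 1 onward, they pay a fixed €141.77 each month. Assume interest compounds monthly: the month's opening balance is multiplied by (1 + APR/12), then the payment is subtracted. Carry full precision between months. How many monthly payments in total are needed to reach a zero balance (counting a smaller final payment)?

31 months

Promo months 1–15 at r₀ = 1.9%/12 = 0.00158333; months 16+ at r₁ = 19.2%/12 = 0.016.
After month 15: iterate B ← B·(1+r₀) − €141.77 for 15 months → €1,904.82.
Then at r₁ with €141.77/mo: n₂ = −ln(1 − r₁·B/P)/ln(1+r₁) ≈ 15.25 → 16 more payments.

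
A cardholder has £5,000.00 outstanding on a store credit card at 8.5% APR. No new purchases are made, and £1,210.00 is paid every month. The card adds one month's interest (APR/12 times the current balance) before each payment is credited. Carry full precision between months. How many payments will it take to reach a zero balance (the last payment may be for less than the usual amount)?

Monthly rate r = 8.5%/12 = 0.708333% = 0.00708333.
Recurrence: B ← B·(1+r) − £1,210.00.
Month 1: interest £35.42; balance after payment £3,825.42.
Month 2: interest £27.10; balance after payment £2,642.51.
Month 3: interest £18.72; balance after payment £1,451.23.
Month 4: interest £10.28; balance after payment £251.51.
Month 5: interest £1.78; balance after payment £0.00.

5 months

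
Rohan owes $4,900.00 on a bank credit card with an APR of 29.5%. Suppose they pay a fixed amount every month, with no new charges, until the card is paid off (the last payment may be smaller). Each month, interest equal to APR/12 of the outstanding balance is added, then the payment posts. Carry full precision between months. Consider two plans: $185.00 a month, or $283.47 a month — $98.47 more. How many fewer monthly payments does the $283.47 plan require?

Monthly rate r = 29.5%/12 = 2.45833% = 0.0245833.
At $185.00/mo: n = ⌈−ln(1 − rB₀/P)/ln(1+r)⌉ = 44 payments (last $67.14); total interest = total paid − $4,900.00 = $3,122.14.
At $283.47/mo: 23 payments (last $222.26); total interest $1,558.60.
Payments saved = 44 − 23 = 21.

21 fewer payments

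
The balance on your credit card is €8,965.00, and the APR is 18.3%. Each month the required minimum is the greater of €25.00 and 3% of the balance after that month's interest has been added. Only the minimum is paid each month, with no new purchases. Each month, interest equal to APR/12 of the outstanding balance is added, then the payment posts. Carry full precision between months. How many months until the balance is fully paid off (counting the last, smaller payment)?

Monthly rate r = 18.3%/12 = 1.525% = 0.01525.
While 3% of the post-interest balance exceeds €25.00, each month B ← (B·(1+r))·(1 − 0.03), i.e. B shrinks by the factor (1+r)·0.97 = 0.98479.
This holds for months 1–157. Entering month 158 the balance is €808.49; 3% of the post-interest balance is now below €25.00, so the flat €25.00 minimum applies from here.
From month 158 a fixed €25.00 at rate r clears €808.49 in 45 more payments. Total: 157 + 45 = 202 months.

202 months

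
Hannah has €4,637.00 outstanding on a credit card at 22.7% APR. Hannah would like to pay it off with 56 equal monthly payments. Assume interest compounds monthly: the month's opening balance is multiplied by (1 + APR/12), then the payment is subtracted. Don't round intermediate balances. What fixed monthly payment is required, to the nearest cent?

€134.98

Monthly rate r = 22.7%/12 = 1.89167% = 0.0189167.
Level-payment amortization: P = B₀·r / (1 − (1+r)^(−n)) = 4637.00·0.0189167 / (1 − 1.01892^(−56)).
Denominator 1 − (1+r)^(−56) = 0.64986567.
P = 87.7166 / 0.64986567 ≈ 134.98.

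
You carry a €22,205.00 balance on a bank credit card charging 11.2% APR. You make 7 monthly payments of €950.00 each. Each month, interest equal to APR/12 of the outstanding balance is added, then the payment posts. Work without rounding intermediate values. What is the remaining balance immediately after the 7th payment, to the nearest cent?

Monthly rate r = 11.2%/12 = 0.933333% = 0.00933333.
Each month: B ← B·(1+r) − €950.00.
Month 1: interest €207.25; balance after payment €21,462.25.
Month 2: interest €200.31; balance after payment €20,712.56.
Month 3: interest €193.32; balance after payment €19,955.88.
Month 4: interest €186.25; balance after payment €19,192.13.
Month 5: interest €179.13; balance after payment €18,421.26.
Month 6: interest €171.93; balance after payment €17,643.19.
Month 7: interest €164.67; balance after payment €16,857.86.

€16,857.86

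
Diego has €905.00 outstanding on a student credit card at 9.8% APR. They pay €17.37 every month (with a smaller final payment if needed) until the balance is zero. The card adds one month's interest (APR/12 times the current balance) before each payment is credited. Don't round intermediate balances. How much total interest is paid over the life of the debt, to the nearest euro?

Monthly rate r = 9.8%/12 = 0.816667% = 0.00816667.
Payoff takes n = ⌈−ln(1 − rB₀/P)/ln(1+r)⌉ = ⌈68.143⌉ = 69 payments; the last is €2.50.
Total paid = 68·€17.37 + €2.50 = €1,183.66.
Total interest = total paid − principal = €1,183.66 − €905.00 = €278.66.

€279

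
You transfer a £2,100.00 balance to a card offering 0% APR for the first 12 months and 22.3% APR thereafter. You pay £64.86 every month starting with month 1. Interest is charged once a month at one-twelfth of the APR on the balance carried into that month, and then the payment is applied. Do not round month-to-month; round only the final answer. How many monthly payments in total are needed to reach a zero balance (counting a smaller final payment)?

Promo months 1–12 at r₀ = 0%/12 = 0; months 13+ at r₁ = 22.3%/12 = 0.0185833.
After month 12 (no interest yet): B = £2,100.00 − 12·£64.86 = £1,321.68.
Then at r₁ with £64.86/mo: n₂ = −ln(1 − r₁·B/P)/ln(1+r₁) ≈ 25.85 → 26 more payments.

38 payments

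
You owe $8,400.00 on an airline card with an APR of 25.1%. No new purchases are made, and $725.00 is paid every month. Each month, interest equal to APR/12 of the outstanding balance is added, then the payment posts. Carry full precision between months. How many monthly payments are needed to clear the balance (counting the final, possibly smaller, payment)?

Monthly rate r = 25.1%/12 = 2.09167% = 0.0209167.
Recurrence: B ← B·(1+r) − $725.00.
Month 1: interest $175.70; balance after payment $7,850.70.
Month 2: interest $164.21; balance after payment $7,289.91.
Closed form: n = −ln(1 − rB₀/P)/ln(1+r) = −ln(0.75766)/ln(1.02092) ≈ 13.407, so the balance reaches zero during payment 14.

14 payments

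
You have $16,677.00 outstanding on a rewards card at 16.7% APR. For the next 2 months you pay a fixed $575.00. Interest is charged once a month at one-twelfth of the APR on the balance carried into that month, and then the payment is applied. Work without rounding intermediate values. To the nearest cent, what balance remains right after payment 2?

$15,986.40

Monthly rate r = 16.7%/12 = 1.39167% = 0.0139167.
Each month: B ← B·(1+r) − $575.00.
Month 1: interest $232.09; balance after payment $16,334.09.
Month 2: interest $227.32; balance after payment $15,986.40.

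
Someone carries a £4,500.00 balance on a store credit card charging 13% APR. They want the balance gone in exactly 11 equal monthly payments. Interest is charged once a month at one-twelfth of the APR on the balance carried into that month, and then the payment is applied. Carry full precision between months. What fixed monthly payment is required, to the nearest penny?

Monthly rate r = 13%/12 = 1.08333% = 0.0108333.
Level-payment amortization: P = B₀·r / (1 − (1+r)^(−n)) = 4500.00·0.0108333 / (1 − 1.01083^(−11)).
Denominator 1 − (1+r)^(−11) = 0.111771105.
P = 48.75 / 0.111771105 ≈ 436.16.

£436.16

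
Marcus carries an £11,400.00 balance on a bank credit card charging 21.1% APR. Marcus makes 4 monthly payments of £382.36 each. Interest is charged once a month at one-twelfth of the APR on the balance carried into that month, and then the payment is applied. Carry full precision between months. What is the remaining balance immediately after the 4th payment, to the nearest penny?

£10,652.94

Monthly rate r = 21.1%/12 = 1.75833% = 0.0175833.
Each month: B ← B·(1+r) − £382.36.
Month 1: interest £200.45; balance after payment £11,218.09.
Month 2: interest £197.25; balance after payment £11,032.98.
Month 3: interest £194.00; balance after payment £10,844.62.
Month 4: interest £190.68; balance after payment £10,652.94.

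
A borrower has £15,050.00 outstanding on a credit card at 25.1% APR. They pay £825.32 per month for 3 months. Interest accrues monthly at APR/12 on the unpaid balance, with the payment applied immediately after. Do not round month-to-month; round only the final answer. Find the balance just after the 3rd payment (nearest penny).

Monthly rate r = 25.1%/12 = 2.09167% = 0.0209167.
Each month: B ← B·(1+r) − £825.32.
Month 1: interest £314.80; balance after payment £14,539.48.
Month 2: interest £304.12; balance after payment £14,018.27.
Month 3: interest £293.22; balance after payment £13,486.17.

£13,486.17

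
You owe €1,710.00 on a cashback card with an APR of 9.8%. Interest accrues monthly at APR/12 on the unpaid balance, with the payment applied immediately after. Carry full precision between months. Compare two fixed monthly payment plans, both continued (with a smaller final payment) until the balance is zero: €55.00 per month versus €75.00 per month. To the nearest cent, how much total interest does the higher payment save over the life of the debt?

Monthly rate r = 9.8%/12 = 0.816667% = 0.00816667.
At €55.00/mo: n = ⌈−ln(1 − rB₀/P)/ln(1+r)⌉ = 37 payments (last €0.69); total interest = total paid − €1,710.00 = €270.69.
At €75.00/mo: 26 payments (last €24.99); total interest €189.99.
Interest saved = €270.69 − €189.99 = €80.70.

€80.70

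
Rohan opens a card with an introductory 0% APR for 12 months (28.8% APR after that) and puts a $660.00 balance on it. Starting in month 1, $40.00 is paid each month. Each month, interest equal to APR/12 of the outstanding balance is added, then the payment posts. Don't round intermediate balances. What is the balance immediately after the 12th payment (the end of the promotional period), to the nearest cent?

Promo months 1–12 at r₀ = 0%/12 = 0; months 13+ at r₁ = 28.8%/12 = 0.024.
After month 12 (no interest yet): B = $660.00 − 12·$40.00 = $180.00.

$180.00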